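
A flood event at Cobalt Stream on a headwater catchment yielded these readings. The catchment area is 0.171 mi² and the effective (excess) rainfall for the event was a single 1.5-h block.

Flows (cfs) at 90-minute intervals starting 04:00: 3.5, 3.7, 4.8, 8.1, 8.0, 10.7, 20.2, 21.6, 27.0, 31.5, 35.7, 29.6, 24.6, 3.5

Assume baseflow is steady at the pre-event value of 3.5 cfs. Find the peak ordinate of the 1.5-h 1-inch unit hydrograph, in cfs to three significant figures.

Direct runoff: 0.0, 0.2, 1.3, 4.6, 4.5, 7.2, 16.7, 18.1, 23.5, 28.0, 32.2, 26.1, 21.1, 0.0 cfs; ΣQ_DR = 183.5 cfs, peak = 32.2 cfs.
Runoff depth d = ΣQ_DR·Δt / A = 183.5 × 5400 / (0.171 mi²) = 2.494 in.
The 1-inch UH is the DRH scaled by (1 in)/d, so U_p = 32.2 × 1/2.494 = 12.9 cfs.

U_p ≈ 12.9 cfs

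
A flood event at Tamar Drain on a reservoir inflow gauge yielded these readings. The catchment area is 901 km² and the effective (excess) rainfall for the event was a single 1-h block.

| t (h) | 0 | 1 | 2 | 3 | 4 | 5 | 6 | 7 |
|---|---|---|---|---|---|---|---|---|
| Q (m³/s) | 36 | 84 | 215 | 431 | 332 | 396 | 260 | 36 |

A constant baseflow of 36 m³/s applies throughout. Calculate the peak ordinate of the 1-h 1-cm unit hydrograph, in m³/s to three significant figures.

U_p ≈ 658 m³/s

Direct runoff: 0.0, 48.0, 179.0, 395.0, 296.0, 360.0, 224.0, 0.0 m³/s; ΣQ_DR = 1502 m³/s, peak = 395.0 m³/s.
Runoff depth d = ΣQ_DR·Δt / A = 1502 × 3600 / (901 km²) = 6.001 mm.
The 1-cm UH is the DRH scaled by (10 mm)/d, so U_p = 395.0 × 10/6.001 = 658 m³/s.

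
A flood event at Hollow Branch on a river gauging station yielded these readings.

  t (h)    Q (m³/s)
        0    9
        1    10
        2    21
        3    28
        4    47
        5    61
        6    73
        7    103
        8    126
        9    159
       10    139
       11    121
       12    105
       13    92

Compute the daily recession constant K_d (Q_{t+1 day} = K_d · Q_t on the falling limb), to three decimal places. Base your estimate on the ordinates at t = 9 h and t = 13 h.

Between t = 9 h and t = 13 h the flow falls from 159 to 92 m³/s over 4×1 h = 4 h.
Per-interval ratio K = (92/159)^(1/4) = 0.8722; K_d = K^(24/1) = 0.038.

K_d ≈ 0.038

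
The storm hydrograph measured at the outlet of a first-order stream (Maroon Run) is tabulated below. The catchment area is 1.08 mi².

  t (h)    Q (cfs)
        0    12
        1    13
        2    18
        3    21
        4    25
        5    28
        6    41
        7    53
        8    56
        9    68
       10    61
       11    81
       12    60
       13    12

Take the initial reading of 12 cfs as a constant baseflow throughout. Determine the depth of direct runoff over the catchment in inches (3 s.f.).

Direct runoff: 0.0, 1.0, 6.0, 9.0, 13.0, 16.0, 29.0, 41.0, 44.0, 56.0, 49.0, 69.0, 48.0, 0.0 cfs; ΣQ_DR = 381.0 cfs.
V = ΣQ_DR · Δt = 381.0 × 3600 s = 1.372 × 10^6 ft³.
Over A = 1.08 mi², depth = V / A = 0.547 in.

d ≈ 0.547 in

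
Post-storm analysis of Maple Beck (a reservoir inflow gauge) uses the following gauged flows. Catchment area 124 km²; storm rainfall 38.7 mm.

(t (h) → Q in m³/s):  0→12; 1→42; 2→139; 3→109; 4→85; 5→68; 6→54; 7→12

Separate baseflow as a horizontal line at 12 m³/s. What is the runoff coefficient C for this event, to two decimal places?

ΣQ_DR = 425.0 m³/s; V = ΣQ_DR·Δt = 1.530 × 10^6 m³.
Runoff depth d = V / A = 12.34 mm.
C = d / P = 12.34 / 38.7 = 0.32.

C ≈ 0.32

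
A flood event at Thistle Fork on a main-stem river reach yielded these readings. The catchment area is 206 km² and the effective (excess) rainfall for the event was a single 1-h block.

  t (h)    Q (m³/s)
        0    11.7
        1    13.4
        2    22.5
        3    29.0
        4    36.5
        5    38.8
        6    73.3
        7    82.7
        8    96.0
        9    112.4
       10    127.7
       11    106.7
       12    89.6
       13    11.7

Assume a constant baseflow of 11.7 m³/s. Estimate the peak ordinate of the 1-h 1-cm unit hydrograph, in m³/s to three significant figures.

Direct runoff: 0.0, 1.7, 10.8, 17.3, 24.8, 27.1, 61.6, 71.0, 84.3, 100.7, 116.0, 95.0, 77.9, 0.0 m³/s; ΣQ_DR = 688.2 m³/s, peak = 116.0 m³/s.
Runoff depth d = ΣQ_DR·Δt / A = 688.2 × 3600 / (206 km²) = 12.03 mm.
The 1-cm UH is the DRH scaled by (10 mm)/d, so U_p = 116.0 × 10/12.03 = 96.5 m³/s.

U_p ≈ 96.5 m³/s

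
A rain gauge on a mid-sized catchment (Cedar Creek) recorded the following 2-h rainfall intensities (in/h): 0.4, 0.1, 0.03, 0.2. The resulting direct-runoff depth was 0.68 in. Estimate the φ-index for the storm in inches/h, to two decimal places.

φ ≈ 0.13 in/h

Only the 2 blocks with intensity above φ contribute runoff: 0.4, 0.2 in/h.
Σ(I−φ)·Δt = d  ⇒  (0.4+0.2 − 2φ)·2 = 0.68
φ = (0.6000 − 0.68/2) / 2 = 0.13 in/h.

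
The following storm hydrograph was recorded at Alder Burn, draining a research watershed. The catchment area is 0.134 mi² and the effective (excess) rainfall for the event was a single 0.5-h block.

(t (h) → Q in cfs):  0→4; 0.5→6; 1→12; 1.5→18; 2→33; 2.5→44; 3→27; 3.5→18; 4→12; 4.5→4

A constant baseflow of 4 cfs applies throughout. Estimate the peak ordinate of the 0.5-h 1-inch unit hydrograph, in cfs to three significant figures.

Direct runoff: 0.0, 2.0, 8.0, 14.0, 29.0, 40.0, 23.0, 14.0, 8.0, 0.0 cfs; ΣQ_DR = 138.0 cfs, peak = 40.0 cfs.
Runoff depth d = ΣQ_DR·Δt / A = 138.0 × 1800 / (0.134 mi²) = 0.7979 in.
The 1-inch UH is the DRH scaled by (1 in)/d, so U_p = 40.0 × 1/0.7979 = 50.1 cfs.

U_p ≈ 50.1 cfs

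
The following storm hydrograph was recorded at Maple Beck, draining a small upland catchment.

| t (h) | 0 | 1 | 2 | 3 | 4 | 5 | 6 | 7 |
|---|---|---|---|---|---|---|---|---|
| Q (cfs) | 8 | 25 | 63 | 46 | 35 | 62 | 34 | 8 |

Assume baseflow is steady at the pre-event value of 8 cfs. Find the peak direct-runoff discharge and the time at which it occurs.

Q_p = 55.0 cfs at t = 2 h

Subtracting baseflow gives direct-runoff ordinates: 0.0, 17.0, 55.0, 38.0, 27.0, 54.0, 26.0, 0.0 cfs.
The maximum is 55.0 cfs, occurring at the reading for t = 2 h.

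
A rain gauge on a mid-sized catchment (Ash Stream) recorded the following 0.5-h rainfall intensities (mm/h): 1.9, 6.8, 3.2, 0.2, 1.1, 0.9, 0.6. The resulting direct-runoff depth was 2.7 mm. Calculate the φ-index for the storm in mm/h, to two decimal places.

Only the 2 blocks with intensity above φ contribute runoff: 6.8, 3.2 mm/h.
Σ(I−φ)·Δt = d  ⇒  (6.8+3.2 − 2φ)·0.5 = 2.7
φ = (10.00 − 2.7/0.5) / 2 = 2.30 mm/h.

φ ≈ 2.30 mm/h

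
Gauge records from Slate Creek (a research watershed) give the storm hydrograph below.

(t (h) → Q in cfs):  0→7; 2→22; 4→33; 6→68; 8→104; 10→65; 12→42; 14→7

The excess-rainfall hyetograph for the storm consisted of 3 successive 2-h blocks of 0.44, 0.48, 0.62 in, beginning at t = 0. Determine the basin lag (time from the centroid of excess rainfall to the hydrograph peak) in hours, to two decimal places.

t_L ≈ 4.77 h

Centroid of excess rainfall: t_c = Σ P_i·t̄_i / ΣP_i = 3.2338 h (block centres at 1, 3, 5 h).
Hydrograph peak occurs at t = 8 h, so basin lag t_L = 8 − 3.2338 = 4.77 h.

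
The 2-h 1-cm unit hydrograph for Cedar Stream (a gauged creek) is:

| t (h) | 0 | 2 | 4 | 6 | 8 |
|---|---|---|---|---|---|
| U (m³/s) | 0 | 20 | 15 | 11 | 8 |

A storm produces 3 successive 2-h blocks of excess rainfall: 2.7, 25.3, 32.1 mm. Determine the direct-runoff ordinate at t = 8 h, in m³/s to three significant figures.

By discrete convolution, Q_j = Σ (P_i / 10 mm) · U_{j−i}.
At t = 8 h (j=4): Q = (2.7/10)·8 + (25.3/10)·11 + (32.1/10)·15 = 78.1 m³/s.

Q ≈ 78.1 m³/s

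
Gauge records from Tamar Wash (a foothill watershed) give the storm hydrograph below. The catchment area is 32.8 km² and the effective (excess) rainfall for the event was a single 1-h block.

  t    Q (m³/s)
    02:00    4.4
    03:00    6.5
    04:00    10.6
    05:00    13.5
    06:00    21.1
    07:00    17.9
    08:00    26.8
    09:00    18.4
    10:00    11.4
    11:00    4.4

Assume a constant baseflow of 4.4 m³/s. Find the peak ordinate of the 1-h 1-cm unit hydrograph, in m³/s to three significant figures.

Direct runoff: 0.0, 2.1, 6.2, 9.1, 16.7, 13.5, 22.4, 14.0, 7.0, 0.0 m³/s; ΣQ_DR = 91.00 m³/s, peak = 22.4 m³/s.
Runoff depth d = ΣQ_DR·Δt / A = 91.00 × 3600 / (32.8 km²) = 9.988 mm.
The 1-cm UH is the DRH scaled by (10 mm)/d, so U_p = 22.4 × 10/9.988 = 22.4 m³/s.

U_p ≈ 22.4 m³/s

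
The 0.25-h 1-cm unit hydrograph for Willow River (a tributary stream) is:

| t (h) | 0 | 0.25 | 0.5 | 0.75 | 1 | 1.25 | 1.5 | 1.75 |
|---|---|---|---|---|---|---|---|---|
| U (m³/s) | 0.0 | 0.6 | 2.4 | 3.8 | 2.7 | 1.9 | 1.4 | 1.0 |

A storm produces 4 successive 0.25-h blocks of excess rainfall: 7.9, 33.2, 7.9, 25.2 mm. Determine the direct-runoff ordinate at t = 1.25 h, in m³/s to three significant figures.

Q ≈ 19.5 m³/s

By discrete convolution, Q_j = Σ (P_i / 10 mm) · U_{j−i}.
At t = 1.25 h (j=5): Q = (7.9/10)·1.9 + (33.2/10)·2.7 + (7.9/10)·3.8 + (25.2/10)·2.4 = 19.5 m³/s.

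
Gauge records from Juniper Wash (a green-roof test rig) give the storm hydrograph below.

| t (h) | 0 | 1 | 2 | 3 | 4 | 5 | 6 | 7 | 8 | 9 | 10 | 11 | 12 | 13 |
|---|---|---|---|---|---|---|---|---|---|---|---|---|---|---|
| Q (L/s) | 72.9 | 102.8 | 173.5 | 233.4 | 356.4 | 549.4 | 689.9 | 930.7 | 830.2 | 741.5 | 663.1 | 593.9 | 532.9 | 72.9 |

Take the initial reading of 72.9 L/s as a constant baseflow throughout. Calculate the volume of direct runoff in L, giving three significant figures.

V ≈ 1.99 × 10^7 L

Direct-runoff ordinates (Q − Q_b): 0.0, 29.9, 100.6, 160.5, 283.5, 476.5, 617.0, 857.8, 757.3, 668.6, 590.2, 521.0, 460.0, 0.0 L/s.
ΣQ_DR = 5523 L/s.
With Δt = 1 h = 3600 s, V = ΣQ_DR · Δt = 5523 × 3600 = 1.99 × 10^7 L.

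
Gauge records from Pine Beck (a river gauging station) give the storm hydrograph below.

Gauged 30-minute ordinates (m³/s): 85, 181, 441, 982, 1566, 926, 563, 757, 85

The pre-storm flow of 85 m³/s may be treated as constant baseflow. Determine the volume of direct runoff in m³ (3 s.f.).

Direct-runoff ordinates (Q − Q_b): 0.0, 96.0, 356.0, 897.0, 1481.0, 841.0, 478.0, 672.0, 0.0 m³/s.
ΣQ_DR = 4821 m³/s.
With Δt = 0.5 h = 1800 s, V = ΣQ_DR · Δt = 4821 × 1800 = 8.68 × 10^6 m³.

V ≈ 8.68 × 10^6 m³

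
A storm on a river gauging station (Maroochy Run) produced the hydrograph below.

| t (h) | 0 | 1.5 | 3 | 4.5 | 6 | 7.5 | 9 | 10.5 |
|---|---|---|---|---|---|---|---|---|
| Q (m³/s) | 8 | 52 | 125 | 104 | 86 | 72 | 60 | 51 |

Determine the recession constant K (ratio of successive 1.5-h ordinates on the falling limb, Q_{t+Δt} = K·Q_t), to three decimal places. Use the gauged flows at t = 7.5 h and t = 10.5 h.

K ≈ 0.842

Using the recession-limb readings at t = 7.5 h and t = 10.5 h: Q falls from 72 to 51 m³/s over 2 intervals.
K = (Q₂/Q₁)^(1/2) = (51/72)^(1/2) = 0.842.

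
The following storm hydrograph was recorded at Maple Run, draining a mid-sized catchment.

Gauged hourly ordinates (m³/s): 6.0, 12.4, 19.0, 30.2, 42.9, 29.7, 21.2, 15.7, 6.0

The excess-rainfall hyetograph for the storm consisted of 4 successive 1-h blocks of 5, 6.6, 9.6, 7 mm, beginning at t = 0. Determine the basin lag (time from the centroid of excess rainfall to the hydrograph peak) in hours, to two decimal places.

t_L ≈ 1.84 h

Centroid of excess rainfall: t_c = Σ P_i·t̄_i / ΣP_i = 2.1596 h (block centres at 0.5, 1.5, 2.5, 3.5 h).
Hydrograph peak occurs at t = 4 h, so basin lag t_L = 4 − 2.1596 = 1.84 h.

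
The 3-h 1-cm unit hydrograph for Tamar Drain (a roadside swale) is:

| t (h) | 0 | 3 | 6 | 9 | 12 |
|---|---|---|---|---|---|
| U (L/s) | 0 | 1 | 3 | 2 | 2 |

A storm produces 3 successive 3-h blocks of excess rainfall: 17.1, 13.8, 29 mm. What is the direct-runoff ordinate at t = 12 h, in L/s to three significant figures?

Q ≈ 14.9 L/s

By discrete convolution, Q_j = Σ (P_i / 10 mm) · U_{j−i}.
At t = 12 h (j=4): Q = (17.1/10)·2 + (13.8/10)·2 + (29/10)·3 = 14.9 L/s.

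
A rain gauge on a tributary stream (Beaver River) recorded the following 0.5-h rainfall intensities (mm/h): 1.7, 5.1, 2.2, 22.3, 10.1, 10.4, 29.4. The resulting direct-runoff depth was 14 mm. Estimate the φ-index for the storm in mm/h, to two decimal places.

Only the 2 blocks with intensity above φ contribute runoff: 22.3, 29.4 mm/h.
Σ(I−φ)·Δt = d  ⇒  (22.3+29.4 − 2φ)·0.5 = 14
φ = (51.70 − 14/0.5) / 2 = 11.85 mm/h.

φ ≈ 11.85 mm/h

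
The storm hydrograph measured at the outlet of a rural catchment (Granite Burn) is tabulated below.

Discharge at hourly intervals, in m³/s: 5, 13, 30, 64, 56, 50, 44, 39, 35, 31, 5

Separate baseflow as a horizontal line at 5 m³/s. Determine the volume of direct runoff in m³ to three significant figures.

Direct-runoff ordinates (Q − Q_b): 0.0, 8.0, 25.0, 59.0, 51.0, 45.0, 39.0, 34.0, 30.0, 26.0, 0.0 m³/s.
ΣQ_DR = 317.0 m³/s.
With Δt = 1 h = 3600 s, V = ΣQ_DR · Δt = 317.0 × 3600 = 1.14 × 10^6 m³.

V ≈ 1.14 × 10^6 m³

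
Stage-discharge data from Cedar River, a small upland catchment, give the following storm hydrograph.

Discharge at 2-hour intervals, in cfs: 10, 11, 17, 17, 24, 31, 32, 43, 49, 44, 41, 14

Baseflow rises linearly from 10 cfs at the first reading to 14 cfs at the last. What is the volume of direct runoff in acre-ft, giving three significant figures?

Direct-runoff ordinates (Q − Q_b): 0.00, 0.64, 6.27, 5.91, 12.55, 19.18, 19.82, 30.45, 36.09, 30.73, 27.36, 0.00 cfs.
ΣQ_DR = 189.0 cfs.
With Δt = 2 h = 7200 s, V = ΣQ_DR · Δt = 189.0 × 7200 = 1.36 × 10^6 ft³ = 31.2 acre-ft.

V ≈ 31.2 acre-ft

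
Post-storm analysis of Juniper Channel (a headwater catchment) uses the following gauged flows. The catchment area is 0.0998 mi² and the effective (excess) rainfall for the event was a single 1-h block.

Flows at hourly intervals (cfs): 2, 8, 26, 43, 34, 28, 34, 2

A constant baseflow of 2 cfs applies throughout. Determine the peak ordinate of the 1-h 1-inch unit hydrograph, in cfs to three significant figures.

Direct runoff: 0.0, 6.0, 24.0, 41.0, 32.0, 26.0, 32.0, 0.0 cfs; ΣQ_DR = 161.0 cfs, peak = 41.0 cfs.
Runoff depth d = ΣQ_DR·Δt / A = 161.0 × 3600 / (0.0998 mi²) = 2.500 in.
The 1-inch UH is the DRH scaled by (1 in)/d, so U_p = 41.0 × 1/2.500 = 16.4 cfs.

U_p ≈ 16.4 cfs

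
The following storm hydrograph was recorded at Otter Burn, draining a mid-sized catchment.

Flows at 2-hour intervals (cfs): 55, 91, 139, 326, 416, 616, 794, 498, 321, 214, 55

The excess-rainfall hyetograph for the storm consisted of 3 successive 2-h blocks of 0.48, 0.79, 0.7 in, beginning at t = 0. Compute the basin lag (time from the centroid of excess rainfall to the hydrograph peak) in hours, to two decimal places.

Centroid of excess rainfall: t_c = Σ P_i·t̄_i / ΣP_i = 3.2234 h (block centres at 1, 3, 5 h).
Hydrograph peak occurs at t = 12 h, so basin lag t_L = 12 − 3.2234 = 8.78 h.

t_L ≈ 8.78 h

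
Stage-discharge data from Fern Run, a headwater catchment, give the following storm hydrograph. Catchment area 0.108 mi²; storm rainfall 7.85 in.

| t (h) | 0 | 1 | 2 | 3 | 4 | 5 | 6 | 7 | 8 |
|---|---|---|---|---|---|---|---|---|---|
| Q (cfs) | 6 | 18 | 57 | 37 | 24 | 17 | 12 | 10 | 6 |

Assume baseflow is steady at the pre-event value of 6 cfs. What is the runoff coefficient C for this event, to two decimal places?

C ≈ 0.24

ΣQ_DR = 133.0 cfs; V = ΣQ_DR·Δt = 4.788 × 10^5 ft³.
Runoff depth d = V / A = 1.908 in.
C = d / P = 1.908 / 7.85 = 0.24.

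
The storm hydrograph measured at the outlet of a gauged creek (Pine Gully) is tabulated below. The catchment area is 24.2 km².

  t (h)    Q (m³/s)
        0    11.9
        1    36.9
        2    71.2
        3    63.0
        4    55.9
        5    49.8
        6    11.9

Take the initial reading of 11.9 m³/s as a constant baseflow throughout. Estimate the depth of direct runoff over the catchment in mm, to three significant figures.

Direct runoff: 0.0, 25.0, 59.3, 51.1, 44.0, 37.9, 0.0 m³/s; ΣQ_DR = 217.3 m³/s.
V = ΣQ_DR · Δt = 217.3 × 3600 s = 7.823 × 10^5 m³.
Over A = 24.2 km², depth = V / A = 32.3 mm.

d ≈ 32.3 mm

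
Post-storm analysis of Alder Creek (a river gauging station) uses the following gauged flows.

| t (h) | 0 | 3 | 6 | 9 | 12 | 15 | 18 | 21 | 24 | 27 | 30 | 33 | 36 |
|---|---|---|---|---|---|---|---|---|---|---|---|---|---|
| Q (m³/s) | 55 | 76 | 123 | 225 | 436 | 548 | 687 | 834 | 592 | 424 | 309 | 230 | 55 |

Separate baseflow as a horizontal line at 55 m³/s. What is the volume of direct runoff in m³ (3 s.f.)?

Direct-runoff ordinates (Q − Q_b): 0.0, 21.0, 68.0, 170.0, 381.0, 493.0, 632.0, 779.0, 537.0, 369.0, 254.0, 175.0, 0.0 m³/s.
ΣQ_DR = 3879 m³/s.
With Δt = 3 h = 10800 s, V = ΣQ_DR · Δt = 3879 × 10800 = 4.19 × 10^7 m³.

V ≈ 4.19 × 10^7 m³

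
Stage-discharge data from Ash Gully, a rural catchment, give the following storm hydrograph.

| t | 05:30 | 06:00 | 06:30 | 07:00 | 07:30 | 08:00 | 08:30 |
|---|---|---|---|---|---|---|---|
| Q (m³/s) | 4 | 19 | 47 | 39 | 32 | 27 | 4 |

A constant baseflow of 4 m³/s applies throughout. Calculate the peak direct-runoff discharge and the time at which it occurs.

Q_p = 43.0 m³/s at t = 06:30

Subtracting baseflow gives direct-runoff ordinates: 0.0, 15.0, 43.0, 35.0, 28.0, 23.0, 0.0 m³/s.
The maximum is 43.0 m³/s, occurring at the reading for t = 06:30.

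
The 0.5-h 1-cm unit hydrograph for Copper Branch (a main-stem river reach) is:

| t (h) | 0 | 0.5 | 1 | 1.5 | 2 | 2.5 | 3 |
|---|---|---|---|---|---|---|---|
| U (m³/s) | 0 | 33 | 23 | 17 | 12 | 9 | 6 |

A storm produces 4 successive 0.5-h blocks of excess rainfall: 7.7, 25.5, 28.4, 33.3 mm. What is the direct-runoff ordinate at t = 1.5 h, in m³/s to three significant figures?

Q ≈ 165 m³/s

By discrete convolution, Q_j = Σ (P_i / 10 mm) · U_{j−i}.
At t = 1.5 h (j=3): Q = (7.7/10)·17 + (25.5/10)·23 + (28.4/10)·33 + (33.3/10)·0 = 165 m³/s.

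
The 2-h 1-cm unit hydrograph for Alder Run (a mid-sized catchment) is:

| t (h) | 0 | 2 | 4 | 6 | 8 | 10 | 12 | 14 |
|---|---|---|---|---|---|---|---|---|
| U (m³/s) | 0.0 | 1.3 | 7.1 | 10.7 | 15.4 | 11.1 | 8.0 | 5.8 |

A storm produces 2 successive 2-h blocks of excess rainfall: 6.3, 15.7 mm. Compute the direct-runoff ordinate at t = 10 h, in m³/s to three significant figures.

By discrete convolution, Q_j = Σ (P_i / 10 mm) · U_{j−i}.
At t = 10 h (j=5): Q = (6.3/10)·11.1 + (15.7/10)·15.4 = 31.2 m³/s.

Q ≈ 31.2 m³/s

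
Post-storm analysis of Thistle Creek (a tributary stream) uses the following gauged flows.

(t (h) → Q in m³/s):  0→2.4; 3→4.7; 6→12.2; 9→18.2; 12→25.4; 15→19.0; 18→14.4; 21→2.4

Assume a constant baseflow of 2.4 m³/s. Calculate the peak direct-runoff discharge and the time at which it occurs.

Subtracting baseflow gives direct-runoff ordinates: 0.0, 2.3, 9.8, 15.8, 23.0, 16.6, 12.0, 0.0 m³/s.
The maximum is 23.0 m³/s, occurring at the reading for t = 12 h.

Q_p = 23.0 m³/s at t = 12 h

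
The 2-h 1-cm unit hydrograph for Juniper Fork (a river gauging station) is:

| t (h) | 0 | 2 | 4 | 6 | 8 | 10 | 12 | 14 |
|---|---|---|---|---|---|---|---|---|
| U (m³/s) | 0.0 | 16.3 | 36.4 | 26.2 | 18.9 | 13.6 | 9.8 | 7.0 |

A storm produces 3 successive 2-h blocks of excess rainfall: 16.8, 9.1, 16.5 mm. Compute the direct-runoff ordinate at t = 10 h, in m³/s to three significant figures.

By discrete convolution, Q_j = Σ (P_i / 10 mm) · U_{j−i}.
At t = 10 h (j=5): Q = (16.8/10)·13.6 + (9.1/10)·18.9 + (16.5/10)·26.2 = 83.3 m³/s.

Q ≈ 83.3 m³/s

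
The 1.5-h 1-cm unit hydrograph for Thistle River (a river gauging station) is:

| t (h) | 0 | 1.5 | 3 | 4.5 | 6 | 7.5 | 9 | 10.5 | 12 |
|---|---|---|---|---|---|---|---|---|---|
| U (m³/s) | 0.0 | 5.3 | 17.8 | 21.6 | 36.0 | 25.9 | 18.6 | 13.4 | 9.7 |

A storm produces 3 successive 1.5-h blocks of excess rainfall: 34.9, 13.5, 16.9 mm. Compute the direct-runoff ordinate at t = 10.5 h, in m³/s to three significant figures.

By discrete convolution, Q_j = Σ (P_i / 10 mm) · U_{j−i}.
At t = 10.5 h (j=7): Q = (34.9/10)·13.4 + (13.5/10)·18.6 + (16.9/10)·25.9 = 116 m³/s.

Q ≈ 116 m³/s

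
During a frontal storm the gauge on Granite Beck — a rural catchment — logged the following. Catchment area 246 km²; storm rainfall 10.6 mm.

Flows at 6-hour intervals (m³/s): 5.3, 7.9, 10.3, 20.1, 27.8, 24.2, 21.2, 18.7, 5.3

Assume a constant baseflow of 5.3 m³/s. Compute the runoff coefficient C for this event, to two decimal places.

ΣQ_DR = 93.10 m³/s; V = ΣQ_DR·Δt = 2.011 × 10^6 m³.
Runoff depth d = V / A = 8.175 mm.
C = d / P = 8.175 / 10.6 = 0.77.

C ≈ 0.77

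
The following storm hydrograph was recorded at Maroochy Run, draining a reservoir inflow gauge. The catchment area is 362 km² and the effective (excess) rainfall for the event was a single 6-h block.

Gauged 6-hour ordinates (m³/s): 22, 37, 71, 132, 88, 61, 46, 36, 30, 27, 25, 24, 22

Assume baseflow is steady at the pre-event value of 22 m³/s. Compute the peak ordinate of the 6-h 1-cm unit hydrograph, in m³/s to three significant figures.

Direct runoff: 0.0, 15.0, 49.0, 110.0, 66.0, 39.0, 24.0, 14.0, 8.0, 5.0, 3.0, 2.0, 0.0 m³/s; ΣQ_DR = 335.0 m³/s, peak = 110.0 m³/s.
Runoff depth d = ΣQ_DR·Δt / A = 335.0 × 21600 / (362 km²) = 19.99 mm.
The 1-cm UH is the DRH scaled by (10 mm)/d, so U_p = 110.0 × 10/19.99 = 55.0 m³/s.

U_p ≈ 55.0 m³/s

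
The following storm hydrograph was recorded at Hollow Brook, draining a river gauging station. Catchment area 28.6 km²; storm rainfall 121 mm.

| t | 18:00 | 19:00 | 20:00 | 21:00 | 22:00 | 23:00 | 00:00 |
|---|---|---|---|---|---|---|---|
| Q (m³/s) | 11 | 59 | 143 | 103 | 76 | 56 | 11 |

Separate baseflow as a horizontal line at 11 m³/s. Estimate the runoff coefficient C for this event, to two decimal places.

ΣQ_DR = 382.0 m³/s; V = ΣQ_DR·Δt = 1.375 × 10^6 m³.
Runoff depth d = V / A = 48.08 mm.
C = d / P = 48.08 / 121 = 0.40.

C ≈ 0.40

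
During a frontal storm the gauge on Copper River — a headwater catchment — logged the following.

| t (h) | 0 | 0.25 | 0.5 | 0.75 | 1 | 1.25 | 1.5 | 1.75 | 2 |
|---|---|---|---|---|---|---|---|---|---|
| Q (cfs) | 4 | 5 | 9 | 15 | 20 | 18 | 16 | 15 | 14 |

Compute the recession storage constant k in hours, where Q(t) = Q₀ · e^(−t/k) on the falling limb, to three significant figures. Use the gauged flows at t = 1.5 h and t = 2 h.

k ≈ 3.74 h

On the falling limb, Q drops from 16 to 14 cfs between t = 1.5 h and t = 2 h (Δt = 0.5 h).
k = −Δt / ln(Q₂/Q₁) = −0.5 / ln(14/16) = 3.74 h.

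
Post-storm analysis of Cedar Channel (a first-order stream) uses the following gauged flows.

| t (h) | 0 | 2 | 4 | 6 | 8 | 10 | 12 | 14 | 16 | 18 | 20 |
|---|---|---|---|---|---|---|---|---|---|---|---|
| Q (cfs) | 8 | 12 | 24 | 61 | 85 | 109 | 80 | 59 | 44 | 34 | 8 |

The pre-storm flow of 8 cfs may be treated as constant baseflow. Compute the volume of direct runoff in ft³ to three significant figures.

V ≈ 3.14 × 10^6 ft³

Direct-runoff ordinates (Q − Q_b): 0.0, 4.0, 16.0, 53.0, 77.0, 101.0, 72.0, 51.0, 36.0, 26.0, 0.0 cfs.
ΣQ_DR = 436.0 cfs.
With Δt = 2 h = 7200 s, V = ΣQ_DR · Δt = 436.0 × 7200 = 3.14 × 10^6 ft³.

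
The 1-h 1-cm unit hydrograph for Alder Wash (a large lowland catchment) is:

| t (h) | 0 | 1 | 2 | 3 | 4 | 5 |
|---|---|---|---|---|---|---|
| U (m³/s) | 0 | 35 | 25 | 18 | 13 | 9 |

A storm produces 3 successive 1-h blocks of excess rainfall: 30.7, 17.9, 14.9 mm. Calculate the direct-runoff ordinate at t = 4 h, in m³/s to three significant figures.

Q ≈ 109 m³/s

By discrete convolution, Q_j = Σ (P_i / 10 mm) · U_{j−i}.
At t = 4 h (j=4): Q = (30.7/10)·13 + (17.9/10)·18 + (14.9/10)·25 = 109 m³/s.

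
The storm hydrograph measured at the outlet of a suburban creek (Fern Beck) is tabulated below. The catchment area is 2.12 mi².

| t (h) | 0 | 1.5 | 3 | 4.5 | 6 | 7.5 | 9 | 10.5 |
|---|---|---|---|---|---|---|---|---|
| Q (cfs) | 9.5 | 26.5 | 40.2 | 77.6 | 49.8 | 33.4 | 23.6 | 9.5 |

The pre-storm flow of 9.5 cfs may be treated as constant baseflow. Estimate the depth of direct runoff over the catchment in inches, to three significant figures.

d ≈ 0.213 in

Direct runoff: 0.0, 17.0, 30.7, 68.1, 40.3, 23.9, 14.1, 0.0 cfs; ΣQ_DR = 194.1 cfs.
V = ΣQ_DR · Δt = 194.1 × 5400 s = 1.048 × 10^6 ft³.
Over A = 2.12 mi², depth = V / A = 0.213 in.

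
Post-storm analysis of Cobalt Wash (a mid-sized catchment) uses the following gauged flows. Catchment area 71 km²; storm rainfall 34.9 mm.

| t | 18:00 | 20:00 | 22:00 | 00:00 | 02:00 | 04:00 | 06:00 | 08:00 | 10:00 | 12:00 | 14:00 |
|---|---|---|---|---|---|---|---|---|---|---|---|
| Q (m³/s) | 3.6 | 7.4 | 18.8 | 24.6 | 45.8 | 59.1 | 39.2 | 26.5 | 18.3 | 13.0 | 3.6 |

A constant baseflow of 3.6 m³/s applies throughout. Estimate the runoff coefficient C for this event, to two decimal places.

C ≈ 0.64

ΣQ_DR = 220.3 m³/s; V = ΣQ_DR·Δt = 1.586 × 10^6 m³.
Runoff depth d = V / A = 22.34 mm.
C = d / P = 22.34 / 34.9 = 0.64.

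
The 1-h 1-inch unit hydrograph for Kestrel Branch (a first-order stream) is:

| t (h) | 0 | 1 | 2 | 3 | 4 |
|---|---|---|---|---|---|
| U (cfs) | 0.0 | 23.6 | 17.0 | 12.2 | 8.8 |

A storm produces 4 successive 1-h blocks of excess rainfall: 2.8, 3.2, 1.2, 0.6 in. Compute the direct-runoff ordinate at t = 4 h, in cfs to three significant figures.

Q ≈ 98.2 cfs

By discrete convolution, Q_j = Σ (P_i / 1 in) · U_{j−i}.
At t = 4 h (j=4): Q = (2.8/1)·8.8 + (3.2/1)·12.2 + (1.2/1)·17.0 + (0.6/1)·23.6 = 98.2 cfs.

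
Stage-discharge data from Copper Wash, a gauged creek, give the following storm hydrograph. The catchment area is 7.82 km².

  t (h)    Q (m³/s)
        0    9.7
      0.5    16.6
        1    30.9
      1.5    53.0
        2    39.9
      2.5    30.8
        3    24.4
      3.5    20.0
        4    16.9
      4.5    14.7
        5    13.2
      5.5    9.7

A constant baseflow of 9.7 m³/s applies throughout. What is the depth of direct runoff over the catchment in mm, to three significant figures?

Direct runoff: 0.0, 6.9, 21.2, 43.3, 30.2, 21.1, 14.7, 10.3, 7.2, 5.0, 3.5, 0.0 m³/s; ΣQ_DR = 163.4 m³/s.
V = ΣQ_DR · Δt = 163.4 × 1800 s = 2.941 × 10^5 m³.
Over A = 7.82 km², depth = V / A = 37.6 mm.

d ≈ 37.6 mm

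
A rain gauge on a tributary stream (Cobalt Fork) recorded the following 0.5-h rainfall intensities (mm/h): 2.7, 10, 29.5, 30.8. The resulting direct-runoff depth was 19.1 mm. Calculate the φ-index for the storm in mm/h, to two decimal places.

Only the 2 blocks with intensity above φ contribute runoff: 29.5, 30.8 mm/h.
Σ(I−φ)·Δt = d  ⇒  (29.5+30.8 − 2φ)·0.5 = 19.1
φ = (60.30 − 19.1/0.5) / 2 = 11.05 mm/h.

φ ≈ 11.05 mm/h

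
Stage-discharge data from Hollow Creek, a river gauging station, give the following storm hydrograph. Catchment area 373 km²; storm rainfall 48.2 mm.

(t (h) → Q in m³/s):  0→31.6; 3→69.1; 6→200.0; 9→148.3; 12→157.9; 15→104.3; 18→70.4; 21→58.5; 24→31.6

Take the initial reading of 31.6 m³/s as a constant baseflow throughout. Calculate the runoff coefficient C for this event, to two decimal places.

ΣQ_DR = 587.3 m³/s; V = ΣQ_DR·Δt = 6.343 × 10^6 m³.
Runoff depth d = V / A = 17.00 mm.
C = d / P = 17.00 / 48.2 = 0.35.

C ≈ 0.35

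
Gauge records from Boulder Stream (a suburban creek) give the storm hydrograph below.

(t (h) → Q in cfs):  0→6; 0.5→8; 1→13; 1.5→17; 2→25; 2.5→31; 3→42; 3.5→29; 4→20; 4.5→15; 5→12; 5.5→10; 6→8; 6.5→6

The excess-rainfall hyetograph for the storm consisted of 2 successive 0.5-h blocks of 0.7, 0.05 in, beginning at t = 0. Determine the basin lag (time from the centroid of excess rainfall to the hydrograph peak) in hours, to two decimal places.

Centroid of excess rainfall: t_c = Σ P_i·t̄_i / ΣP_i = 0.2833 h (block centres at 0.25, 0.75 h).
Hydrograph peak occurs at t = 3 h, so basin lag t_L = 3 − 0.2833 = 2.72 h.

t_L ≈ 2.72 h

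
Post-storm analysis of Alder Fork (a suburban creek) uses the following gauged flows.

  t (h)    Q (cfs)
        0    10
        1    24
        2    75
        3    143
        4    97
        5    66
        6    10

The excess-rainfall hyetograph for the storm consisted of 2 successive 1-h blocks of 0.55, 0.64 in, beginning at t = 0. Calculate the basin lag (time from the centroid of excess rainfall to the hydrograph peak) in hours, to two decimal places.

t_L ≈ 1.96 h

Centroid of excess rainfall: t_c = Σ P_i·t̄_i / ΣP_i = 1.0378 h (block centres at 0.5, 1.5 h).
Hydrograph peak occurs at t = 3 h, so basin lag t_L = 3 − 1.0378 = 1.96 h.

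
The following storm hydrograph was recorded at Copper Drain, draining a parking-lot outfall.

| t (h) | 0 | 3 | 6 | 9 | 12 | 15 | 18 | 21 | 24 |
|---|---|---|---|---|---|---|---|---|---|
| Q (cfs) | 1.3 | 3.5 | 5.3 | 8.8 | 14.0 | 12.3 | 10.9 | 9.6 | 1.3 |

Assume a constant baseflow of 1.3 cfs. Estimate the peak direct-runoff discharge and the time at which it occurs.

Q_p = 12.7 cfs at t = 12 h

Subtracting baseflow gives direct-runoff ordinates: 0.0, 2.2, 4.0, 7.5, 12.7, 11.0, 9.6, 8.3, 0.0 cfs.
The maximum is 12.7 cfs, occurring at the reading for t = 12 h.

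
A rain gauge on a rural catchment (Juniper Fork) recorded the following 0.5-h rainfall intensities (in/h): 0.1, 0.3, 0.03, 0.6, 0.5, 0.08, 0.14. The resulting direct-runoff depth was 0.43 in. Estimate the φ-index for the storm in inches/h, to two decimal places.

φ ≈ 0.18 in/h

Only the 3 blocks with intensity above φ contribute runoff: 0.3, 0.6, 0.5 in/h.
Σ(I−φ)·Δt = d  ⇒  (0.3+0.6+0.5 − 3φ)·0.5 = 0.43
φ = (1.400 − 0.43/0.5) / 3 = 0.18 in/h.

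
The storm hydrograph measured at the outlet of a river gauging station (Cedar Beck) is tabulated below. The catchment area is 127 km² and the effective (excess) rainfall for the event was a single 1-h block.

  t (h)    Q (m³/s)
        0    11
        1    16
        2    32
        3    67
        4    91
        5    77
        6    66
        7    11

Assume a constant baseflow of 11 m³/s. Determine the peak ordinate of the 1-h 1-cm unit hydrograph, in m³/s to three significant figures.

U_p ≈ 99.7 m³/s

Direct runoff: 0.0, 5.0, 21.0, 56.0, 80.0, 66.0, 55.0, 0.0 m³/s; ΣQ_DR = 283.0 m³/s, peak = 80.0 m³/s.
Runoff depth d = ΣQ_DR·Δt / A = 283.0 × 3600 / (127 km²) = 8.022 mm.
The 1-cm UH is the DRH scaled by (10 mm)/d, so U_p = 80.0 × 10/8.022 = 99.7 m³/s.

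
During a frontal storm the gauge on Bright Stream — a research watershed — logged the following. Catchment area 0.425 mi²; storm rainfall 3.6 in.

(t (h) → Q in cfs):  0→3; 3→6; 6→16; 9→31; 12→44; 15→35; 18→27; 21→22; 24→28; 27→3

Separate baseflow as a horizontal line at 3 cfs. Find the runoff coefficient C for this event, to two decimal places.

C ≈ 0.56

ΣQ_DR = 185.0 cfs; V = ΣQ_DR·Δt = 1.998 × 10^6 ft³.
Runoff depth d = V / A = 2.024 in.
C = d / P = 2.024 / 3.6 = 0.56.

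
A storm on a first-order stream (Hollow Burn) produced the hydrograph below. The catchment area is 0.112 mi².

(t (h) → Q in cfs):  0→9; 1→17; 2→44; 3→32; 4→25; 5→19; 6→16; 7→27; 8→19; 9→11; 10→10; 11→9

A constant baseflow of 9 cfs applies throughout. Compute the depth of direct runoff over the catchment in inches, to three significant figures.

d ≈ 1.80 in

Direct runoff: 0.0, 8.0, 35.0, 23.0, 16.0, 10.0, 7.0, 18.0, 10.0, 2.0, 1.0, 0.0 cfs; ΣQ_DR = 130.0 cfs.
V = ΣQ_DR · Δt = 130.0 × 3600 s = 4.680 × 10^5 ft³.
Over A = 0.112 mi², depth = V / A = 1.80 in.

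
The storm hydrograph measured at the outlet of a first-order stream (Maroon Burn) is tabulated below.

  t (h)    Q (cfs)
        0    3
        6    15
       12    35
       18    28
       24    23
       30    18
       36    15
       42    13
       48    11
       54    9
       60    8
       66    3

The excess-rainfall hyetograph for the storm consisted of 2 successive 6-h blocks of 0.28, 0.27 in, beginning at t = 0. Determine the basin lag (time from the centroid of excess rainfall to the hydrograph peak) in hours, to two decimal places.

Centroid of excess rainfall: t_c = Σ P_i·t̄_i / ΣP_i = 5.9455 h (block centres at 3, 9 h).
Hydrograph peak occurs at t = 12 h, so basin lag t_L = 12 − 5.9455 = 6.05 h.

t_L ≈ 6.05 h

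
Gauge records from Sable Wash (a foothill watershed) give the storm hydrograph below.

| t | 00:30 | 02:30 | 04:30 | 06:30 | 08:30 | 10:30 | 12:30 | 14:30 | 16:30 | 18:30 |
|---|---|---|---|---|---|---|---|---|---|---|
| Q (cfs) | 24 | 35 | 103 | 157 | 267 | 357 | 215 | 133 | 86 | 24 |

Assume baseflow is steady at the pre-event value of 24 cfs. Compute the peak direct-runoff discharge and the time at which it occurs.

Subtracting baseflow gives direct-runoff ordinates: 0.0, 11.0, 79.0, 133.0, 243.0, 333.0, 191.0, 109.0, 62.0, 0.0 cfs.
The maximum is 333.0 cfs, occurring at the reading for t = 10:30.

Q_p = 333.0 cfs at t = 10:30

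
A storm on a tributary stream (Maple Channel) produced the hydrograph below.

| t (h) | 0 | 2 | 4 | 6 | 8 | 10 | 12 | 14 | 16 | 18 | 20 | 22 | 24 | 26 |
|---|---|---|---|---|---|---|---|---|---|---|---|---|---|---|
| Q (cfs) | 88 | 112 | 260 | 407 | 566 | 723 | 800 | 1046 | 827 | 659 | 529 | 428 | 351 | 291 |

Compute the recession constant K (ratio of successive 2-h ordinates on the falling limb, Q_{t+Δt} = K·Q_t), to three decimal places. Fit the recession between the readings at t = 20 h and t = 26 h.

Using the recession-limb readings at t = 20 h and t = 26 h: Q falls from 529 to 291 cfs over 3 intervals.
K = (Q₂/Q₁)^(1/3) = (291/529)^(1/3) = 0.819.

K ≈ 0.819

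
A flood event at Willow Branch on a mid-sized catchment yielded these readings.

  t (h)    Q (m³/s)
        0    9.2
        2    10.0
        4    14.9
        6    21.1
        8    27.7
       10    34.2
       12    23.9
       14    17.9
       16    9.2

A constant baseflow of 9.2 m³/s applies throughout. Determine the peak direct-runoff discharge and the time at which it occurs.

Subtracting baseflow gives direct-runoff ordinates: 0.0, 0.8, 5.7, 11.9, 18.5, 25.0, 14.7, 8.7, 0.0 m³/s.
The maximum is 25.0 m³/s, occurring at the reading for t = 10 h.

Q_p = 25.0 m³/s at t = 10 h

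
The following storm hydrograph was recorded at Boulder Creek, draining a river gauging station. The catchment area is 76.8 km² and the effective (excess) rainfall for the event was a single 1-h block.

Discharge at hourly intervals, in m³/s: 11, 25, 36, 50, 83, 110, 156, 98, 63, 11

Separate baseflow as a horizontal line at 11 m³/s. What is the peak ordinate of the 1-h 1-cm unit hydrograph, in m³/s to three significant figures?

U_p ≈ 58.0 m³/s

Direct runoff: 0.0, 14.0, 25.0, 39.0, 72.0, 99.0, 145.0, 87.0, 52.0, 0.0 m³/s; ΣQ_DR = 533.0 m³/s, peak = 145.0 m³/s.
Runoff depth d = ΣQ_DR·Δt / A = 533.0 × 3600 / (76.8 km²) = 24.98 mm.
The 1-cm UH is the DRH scaled by (10 mm)/d, so U_p = 145.0 × 10/24.98 = 58.0 m³/s.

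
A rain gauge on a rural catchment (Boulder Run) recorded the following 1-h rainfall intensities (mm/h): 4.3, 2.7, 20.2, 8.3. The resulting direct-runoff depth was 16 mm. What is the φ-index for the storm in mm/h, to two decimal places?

φ ≈ 6.25 mm/h

Only the 2 blocks with intensity above φ contribute runoff: 20.2, 8.3 mm/h.
Σ(I−φ)·Δt = d  ⇒  (20.2+8.3 − 2φ)·1 = 16
φ = (28.50 − 16/1) / 2 = 6.25 mm/h.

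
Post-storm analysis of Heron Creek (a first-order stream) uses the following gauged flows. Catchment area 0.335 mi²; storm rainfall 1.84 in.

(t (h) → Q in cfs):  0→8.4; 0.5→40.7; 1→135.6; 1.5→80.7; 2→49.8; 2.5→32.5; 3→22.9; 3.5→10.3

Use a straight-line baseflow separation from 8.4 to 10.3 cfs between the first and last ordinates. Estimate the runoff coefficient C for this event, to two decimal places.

C ≈ 0.38

ΣQ_DR = 306.1 cfs; V = ΣQ_DR·Δt = 5.510 × 10^5 ft³.
Runoff depth d = V / A = 0.7080 in.
C = d / P = 0.7080 / 1.84 = 0.38.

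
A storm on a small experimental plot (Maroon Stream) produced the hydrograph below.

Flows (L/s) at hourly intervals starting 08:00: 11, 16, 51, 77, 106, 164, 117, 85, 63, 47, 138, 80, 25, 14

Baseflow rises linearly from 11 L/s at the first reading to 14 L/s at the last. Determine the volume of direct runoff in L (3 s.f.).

Direct-runoff ordinates (Q − Q_b): 0.00, 4.77, 39.54, 65.31, 94.08, 151.85, 104.62, 72.38, 50.15, 33.92, 124.69, 66.46, 11.23, 0.00 L/s.
ΣQ_DR = 819.0 L/s.
With Δt = 1 h = 3600 s, V = ΣQ_DR · Δt = 819.0 × 3600 = 2.95 × 10^6 L.

V ≈ 2.95 × 10^6 L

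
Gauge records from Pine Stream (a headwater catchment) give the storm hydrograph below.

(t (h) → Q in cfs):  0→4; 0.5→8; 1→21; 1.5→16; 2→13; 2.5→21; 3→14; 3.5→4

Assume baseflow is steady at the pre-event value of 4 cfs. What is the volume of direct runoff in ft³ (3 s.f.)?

Direct-runoff ordinates (Q − Q_b): 0.0, 4.0, 17.0, 12.0, 9.0, 17.0, 10.0, 0.0 cfs.
ΣQ_DR = 69.00 cfs.
With Δt = 0.5 h = 1800 s, V = ΣQ_DR · Δt = 69.00 × 1800 = 1.24 × 10^5 ft³.

V ≈ 1.24 × 10^5 ft³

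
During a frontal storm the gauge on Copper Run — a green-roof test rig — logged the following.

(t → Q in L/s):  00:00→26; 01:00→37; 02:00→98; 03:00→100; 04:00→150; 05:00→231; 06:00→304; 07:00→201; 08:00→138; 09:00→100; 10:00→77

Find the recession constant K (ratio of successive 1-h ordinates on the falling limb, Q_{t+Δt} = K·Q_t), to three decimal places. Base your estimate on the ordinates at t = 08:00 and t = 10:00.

K ≈ 0.747

Using the recession-limb readings at t = 08:00 and t = 10:00: Q falls from 138 to 77 L/s over 2 intervals.
K = (Q₂/Q₁)^(1/2) = (77/138)^(1/2) = 0.747.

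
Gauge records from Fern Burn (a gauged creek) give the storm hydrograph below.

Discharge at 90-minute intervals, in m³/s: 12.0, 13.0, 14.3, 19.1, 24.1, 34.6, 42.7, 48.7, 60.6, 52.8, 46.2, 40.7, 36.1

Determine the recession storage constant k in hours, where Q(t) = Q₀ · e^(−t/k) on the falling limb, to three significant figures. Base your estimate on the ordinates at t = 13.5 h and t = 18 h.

k ≈ 11.8 h

On the falling limb, Q drops from 52.8 to 36.1 m³/s between t = 13.5 h and t = 18 h (Δt = 4.5 h).
k = −Δt / ln(Q₂/Q₁) = −4.5 / ln(36.1/52.8) = 11.8 h.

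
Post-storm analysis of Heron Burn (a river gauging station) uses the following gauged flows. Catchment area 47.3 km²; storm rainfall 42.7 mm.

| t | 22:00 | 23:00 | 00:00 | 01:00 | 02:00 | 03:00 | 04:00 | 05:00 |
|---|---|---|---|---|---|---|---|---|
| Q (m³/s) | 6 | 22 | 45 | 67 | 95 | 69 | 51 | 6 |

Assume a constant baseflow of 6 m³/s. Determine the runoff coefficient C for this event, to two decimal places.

ΣQ_DR = 313.0 m³/s; V = ΣQ_DR·Δt = 1.127 × 10^6 m³.
Runoff depth d = V / A = 23.82 mm.
C = d / P = 23.82 / 42.7 = 0.56.

C ≈ 0.56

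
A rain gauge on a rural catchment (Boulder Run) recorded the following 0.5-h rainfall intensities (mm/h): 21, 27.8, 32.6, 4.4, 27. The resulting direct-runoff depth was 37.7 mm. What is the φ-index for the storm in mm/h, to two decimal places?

Only the 4 blocks with intensity above φ contribute runoff: 21, 27.8, 32.6, 27 mm/h.
Σ(I−φ)·Δt = d  ⇒  (21+27.8+32.6+27 − 4φ)·0.5 = 37.7
φ = (108.4 − 37.7/0.5) / 4 = 8.25 mm/h.

φ ≈ 8.25 mm/h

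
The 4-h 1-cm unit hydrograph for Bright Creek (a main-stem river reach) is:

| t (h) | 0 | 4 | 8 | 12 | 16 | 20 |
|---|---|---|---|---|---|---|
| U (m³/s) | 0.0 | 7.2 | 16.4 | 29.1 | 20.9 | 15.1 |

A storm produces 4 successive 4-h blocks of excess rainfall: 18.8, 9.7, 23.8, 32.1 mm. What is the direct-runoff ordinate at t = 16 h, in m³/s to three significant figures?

Q ≈ 130 m³/s

By discrete convolution, Q_j = Σ (P_i / 10 mm) · U_{j−i}.
At t = 16 h (j=4): Q = (18.8/10)·20.9 + (9.7/10)·29.1 + (23.8/10)·16.4 + (32.1/10)·7.2 = 130 m³/s.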